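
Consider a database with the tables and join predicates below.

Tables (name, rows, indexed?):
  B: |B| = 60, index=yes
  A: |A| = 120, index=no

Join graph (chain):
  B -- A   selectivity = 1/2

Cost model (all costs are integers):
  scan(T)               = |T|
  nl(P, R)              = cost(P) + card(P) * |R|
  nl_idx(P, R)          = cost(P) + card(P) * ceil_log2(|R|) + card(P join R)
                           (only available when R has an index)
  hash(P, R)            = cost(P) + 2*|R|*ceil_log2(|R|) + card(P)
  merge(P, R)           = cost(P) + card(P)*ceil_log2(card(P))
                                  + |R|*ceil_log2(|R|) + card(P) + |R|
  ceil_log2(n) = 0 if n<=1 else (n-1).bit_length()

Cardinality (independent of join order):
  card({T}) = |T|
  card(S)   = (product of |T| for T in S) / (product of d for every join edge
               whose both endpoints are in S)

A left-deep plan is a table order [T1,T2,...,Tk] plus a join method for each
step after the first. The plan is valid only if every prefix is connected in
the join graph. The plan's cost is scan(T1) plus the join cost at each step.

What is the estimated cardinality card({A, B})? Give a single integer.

Tables in S: A(120), B(60)
Edges inside S: B-A(d=2)
numerator = 120 * 60 = 7200
denominator = 2 = 2
card(S) = 7200 / 2 = 3600

3600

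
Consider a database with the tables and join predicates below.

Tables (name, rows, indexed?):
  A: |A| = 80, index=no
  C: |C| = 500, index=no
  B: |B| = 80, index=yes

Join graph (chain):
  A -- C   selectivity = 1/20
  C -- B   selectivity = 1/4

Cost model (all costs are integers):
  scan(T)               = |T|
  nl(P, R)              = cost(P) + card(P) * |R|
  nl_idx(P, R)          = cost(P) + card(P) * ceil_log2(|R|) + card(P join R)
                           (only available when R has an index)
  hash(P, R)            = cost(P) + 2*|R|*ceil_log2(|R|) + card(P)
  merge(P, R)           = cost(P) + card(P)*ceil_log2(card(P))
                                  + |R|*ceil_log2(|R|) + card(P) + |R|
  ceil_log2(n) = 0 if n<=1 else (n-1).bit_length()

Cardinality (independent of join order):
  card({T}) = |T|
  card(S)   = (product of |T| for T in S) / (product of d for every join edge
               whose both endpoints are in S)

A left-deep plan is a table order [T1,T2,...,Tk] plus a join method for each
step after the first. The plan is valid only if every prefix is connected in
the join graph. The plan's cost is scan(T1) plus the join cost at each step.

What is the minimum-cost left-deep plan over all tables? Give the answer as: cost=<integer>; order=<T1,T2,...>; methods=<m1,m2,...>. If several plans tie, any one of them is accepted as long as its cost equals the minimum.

Selinger DP (subsets sized 1..n):
  {A}: scan cost=80, card=80
  {C}: scan cost=500, card=500
  {B}: scan cost=80, card=80
  {AC}: card=2000; try (A,hash)→2120, (C,merge)→5720, (A,merge)→6140, (C,hash)→9160, (C,nl)→40080, (A,nl)→40500; best=2120 via (A,hash)
  {BC}: card=10000; try (B,hash)→2120, (C,merge)→5720, (B,merge)→6140, (C,hash)→9160, (B,nl_idx)→14000, (C,nl)→40080 …(+1); best=2120 via (B,hash)
  {ABC}: card=40000; try (B,hash)→5240, (A,hash)→13240, (B,merge)→26760, (B,nl_idx)→56120, (A,merge)→152760, (B,nl)→162120 …(+1); best=5240 via (B,hash)

cost=5240; order=C,A,B; methods=hash,hash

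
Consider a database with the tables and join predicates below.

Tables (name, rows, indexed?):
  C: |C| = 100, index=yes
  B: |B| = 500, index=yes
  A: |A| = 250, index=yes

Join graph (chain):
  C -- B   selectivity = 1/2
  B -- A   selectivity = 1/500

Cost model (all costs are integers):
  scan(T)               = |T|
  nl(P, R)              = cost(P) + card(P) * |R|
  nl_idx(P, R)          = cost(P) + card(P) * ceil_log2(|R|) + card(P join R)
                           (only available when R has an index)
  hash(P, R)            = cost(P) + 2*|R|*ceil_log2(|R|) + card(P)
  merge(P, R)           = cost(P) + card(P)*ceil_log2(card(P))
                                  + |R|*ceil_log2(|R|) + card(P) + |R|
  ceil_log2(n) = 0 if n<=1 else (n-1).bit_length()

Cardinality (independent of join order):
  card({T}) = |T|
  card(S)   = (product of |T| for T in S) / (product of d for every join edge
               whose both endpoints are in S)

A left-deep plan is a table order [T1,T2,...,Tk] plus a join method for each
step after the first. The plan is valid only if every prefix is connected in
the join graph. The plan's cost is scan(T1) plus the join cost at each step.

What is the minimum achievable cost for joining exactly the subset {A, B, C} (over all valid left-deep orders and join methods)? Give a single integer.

4400

Selinger DP over subsets of {A,B,C}:
  {C}: scan cost=100, card=100
  {B}: scan cost=500, card=500
  {A}: scan cost=250, card=250
  {BC}: card=25000; try (C,hash)→2400, (B,merge)→5900, (C,merge)→6300, (B,hash)→9200, (B,nl_idx)→26000, (C,nl_idx)→29000 …(+2); best=2400 via (C,hash)
  {AB}: card=250; try (B,nl_idx)→2750, (A,nl_idx)→4750, (A,hash)→5000, (B,merge)→7500, (A,merge)→7750, (B,hash)→9500 …(+2); best=2750 via (B,nl_idx)
  {ABC}: card=12500; try (C,hash)→4400, (C,merge)→5800, (C,nl_idx)→17000, (C,nl)→27750, (A,hash)→31400, (A,nl_idx)→214900 …(+2); best=4400 via (C,hash)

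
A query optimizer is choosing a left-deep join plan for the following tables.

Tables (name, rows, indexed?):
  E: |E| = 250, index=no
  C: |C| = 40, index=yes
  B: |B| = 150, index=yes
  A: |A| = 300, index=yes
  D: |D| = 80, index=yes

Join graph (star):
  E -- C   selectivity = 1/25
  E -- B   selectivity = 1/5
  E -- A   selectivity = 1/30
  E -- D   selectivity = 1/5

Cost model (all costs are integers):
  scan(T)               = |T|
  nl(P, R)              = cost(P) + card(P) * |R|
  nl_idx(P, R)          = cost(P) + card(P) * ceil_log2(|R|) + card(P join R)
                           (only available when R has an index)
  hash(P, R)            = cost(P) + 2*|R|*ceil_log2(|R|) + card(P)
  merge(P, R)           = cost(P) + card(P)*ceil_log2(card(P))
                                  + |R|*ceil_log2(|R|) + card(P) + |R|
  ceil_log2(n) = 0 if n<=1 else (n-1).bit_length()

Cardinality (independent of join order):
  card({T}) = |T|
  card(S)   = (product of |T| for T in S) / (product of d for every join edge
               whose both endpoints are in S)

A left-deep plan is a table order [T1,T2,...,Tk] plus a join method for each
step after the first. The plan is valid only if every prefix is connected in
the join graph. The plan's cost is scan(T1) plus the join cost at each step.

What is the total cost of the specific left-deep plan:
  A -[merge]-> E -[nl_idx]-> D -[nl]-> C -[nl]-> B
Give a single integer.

11263050

step 1: scan A: cost=300, card=300
step 2: join E via merge
    card(P join E) = 300*250/(30) = 2500
    cost = 300 + 300*9 + 250*8 + 300 + 250 = 5550
step 3: join D via nl_idx
    card(P join D) = 2500*80/(5) = 40000
    cost = 5550 + 2500*7 + 40000 = 63050
step 4: join C via nl
    card(P join C) = 40000*40/(25) = 64000
    cost = 63050 + 40000*40 = 1663050
step 5: join B via nl
    card(P join B) = 64000*150/(5) = 1920000
    cost = 1663050 + 64000*150 = 11263050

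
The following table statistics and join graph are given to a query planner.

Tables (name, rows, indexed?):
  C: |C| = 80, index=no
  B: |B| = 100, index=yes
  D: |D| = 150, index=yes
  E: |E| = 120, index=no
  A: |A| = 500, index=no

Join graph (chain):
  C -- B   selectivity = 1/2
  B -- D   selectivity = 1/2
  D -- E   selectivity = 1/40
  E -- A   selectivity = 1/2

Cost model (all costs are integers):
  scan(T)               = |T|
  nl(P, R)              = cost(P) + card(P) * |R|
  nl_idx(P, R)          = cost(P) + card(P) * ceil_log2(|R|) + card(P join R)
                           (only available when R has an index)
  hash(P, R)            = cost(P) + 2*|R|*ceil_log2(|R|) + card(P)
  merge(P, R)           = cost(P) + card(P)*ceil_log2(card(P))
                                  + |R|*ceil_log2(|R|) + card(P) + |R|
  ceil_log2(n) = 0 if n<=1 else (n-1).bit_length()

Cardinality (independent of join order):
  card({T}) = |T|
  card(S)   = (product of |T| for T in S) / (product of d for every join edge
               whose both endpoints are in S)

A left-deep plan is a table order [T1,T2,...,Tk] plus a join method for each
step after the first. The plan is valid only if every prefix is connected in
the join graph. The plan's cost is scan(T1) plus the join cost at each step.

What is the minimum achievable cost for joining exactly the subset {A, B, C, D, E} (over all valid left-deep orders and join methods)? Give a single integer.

Selinger DP over subsets of {A,B,C,D,E}:
  {C}: scan cost=80, card=80
  {B}: scan cost=100, card=100
  {D}: scan cost=150, card=150
  {E}: scan cost=120, card=120
  {A}: scan cost=500, card=500
  {BC}: card=4000; try (C,hash)→1320, (B,merge)→1520, (C,merge)→1540, (B,hash)→1560, (B,nl_idx)→4640, (B,nl)→8080 …(+1); best=1320 via (C,hash)
  {BD}: card=7500; try (B,hash)→1700, (D,merge)→2250, (B,merge)→2300, (D,hash)→2600, (D,nl_idx)→8400, (B,nl_idx)→8700 …(+2); best=1700 via (B,hash)
  {DE}: card=450; try (D,nl_idx)→1530, (E,hash)→1980, (D,merge)→2430, (E,merge)→2460, (D,hash)→2640, (D,nl)→18120 …(+1); best=1530 via (D,nl_idx)
  {AE}: card=30000; try (E,hash)→2680, (A,merge)→6080, (E,merge)→6460, (A,hash)→9240, (A,nl)→60120, (E,nl)→60500; best=2680 via (E,hash)
  {BCD}: card=300000; try (D,hash)→7720, (C,hash)→10320, (D,merge)→54670, (C,merge)→107340, (D,nl_idx)→333320, (D,nl)→601320 …(+1); best=7720 via (D,hash)
  {BDE}: card=22500; try (B,hash)→3380, (B,merge)→6830, (E,hash)→10880, (B,nl_idx)→27180, (B,nl)→46530, (E,merge)→107660 …(+1); best=3380 via (B,hash)
  {ADE}: card=112500; try (A,hash)→10980, (A,merge)→11030, (D,hash)→35080, (A,nl)→226530, (D,nl_idx)→355180, (D,merge)→484030 …(+1); best=10980 via (A,hash)
  {BCDE}: card=900000; try (C,hash)→27000, (E,hash)→309400, (C,merge)→364020, (C,nl)→1803380, (E,merge)→6008680, (E,nl)→36007720; best=27000 via (C,hash)
  {ABDE}: card=5625000; try (A,hash)→34880, (B,hash)→124880, (A,merge)→368380, (B,merge)→2036780, (B,nl_idx)→6423480, (A,nl)→11253380 …(+1); best=34880 via (A,hash)
  {ABCDE}: card=225000000; try (A,hash)→936000, (C,hash)→5661000, (A,merge)→18932000, (C,merge)→135035520, (A,nl)→450027000, (C,nl)→450034880; best=936000 via (A,hash)

936000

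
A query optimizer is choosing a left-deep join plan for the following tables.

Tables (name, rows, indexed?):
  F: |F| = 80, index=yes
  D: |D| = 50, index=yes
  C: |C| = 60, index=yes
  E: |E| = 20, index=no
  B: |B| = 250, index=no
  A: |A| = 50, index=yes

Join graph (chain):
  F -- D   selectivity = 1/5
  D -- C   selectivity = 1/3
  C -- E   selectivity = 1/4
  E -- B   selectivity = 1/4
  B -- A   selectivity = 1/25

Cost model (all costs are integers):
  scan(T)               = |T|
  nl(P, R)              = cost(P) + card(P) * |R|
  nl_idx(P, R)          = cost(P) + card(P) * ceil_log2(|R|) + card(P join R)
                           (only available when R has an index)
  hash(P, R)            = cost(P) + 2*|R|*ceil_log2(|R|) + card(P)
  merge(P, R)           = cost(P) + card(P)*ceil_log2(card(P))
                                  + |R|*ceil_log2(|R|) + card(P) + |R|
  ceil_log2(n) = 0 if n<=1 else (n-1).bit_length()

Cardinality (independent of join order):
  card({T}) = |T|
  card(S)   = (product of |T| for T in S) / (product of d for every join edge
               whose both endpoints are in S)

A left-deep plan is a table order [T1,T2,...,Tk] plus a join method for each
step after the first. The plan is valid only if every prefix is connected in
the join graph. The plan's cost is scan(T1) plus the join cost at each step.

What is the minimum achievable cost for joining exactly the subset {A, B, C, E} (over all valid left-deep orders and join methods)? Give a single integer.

Selinger DP over subsets of {A,B,C,E}:
  {C}: scan cost=60, card=60
  {E}: scan cost=20, card=20
  {B}: scan cost=250, card=250
  {A}: scan cost=50, card=50
  {CE}: card=300; try (E,hash)→320, (C,nl_idx)→440, (C,merge)→560, (E,merge)→600, (C,hash)→760, (C,nl)→1220 …(+1); best=320 via (E,hash)
  {BE}: card=1250; try (E,hash)→700, (B,merge)→2390, (E,merge)→2620, (B,hash)→4040, (B,nl)→5020, (E,nl)→5250; best=700 via (E,hash)
  {AB}: card=500; try (A,hash)→1100, (A,nl_idx)→2250, (B,merge)→2650, (A,merge)→2850, (B,hash)→4100, (B,nl)→12550 …(+1); best=1100 via (A,hash)
  {BCE}: card=18750; try (C,hash)→2670, (B,hash)→4620, (B,merge)→5570, (C,merge)→16120, (C,nl_idx)→26950, (B,nl)→75320 …(+1); best=2670 via (C,hash)
  {ABE}: card=2500; try (E,hash)→1800, (A,hash)→2550, (E,merge)→6220, (A,nl_idx)→10700, (E,nl)→11100, (A,merge)→16050 …(+1); best=1800 via (E,hash)
  {ABCE}: card=37500; try (C,hash)→5020, (A,hash)→22020, (C,merge)→34720, (C,nl_idx)→54300, (C,nl)→151800, (A,nl_idx)→152670 …(+2); best=5020 via (C,hash)

5020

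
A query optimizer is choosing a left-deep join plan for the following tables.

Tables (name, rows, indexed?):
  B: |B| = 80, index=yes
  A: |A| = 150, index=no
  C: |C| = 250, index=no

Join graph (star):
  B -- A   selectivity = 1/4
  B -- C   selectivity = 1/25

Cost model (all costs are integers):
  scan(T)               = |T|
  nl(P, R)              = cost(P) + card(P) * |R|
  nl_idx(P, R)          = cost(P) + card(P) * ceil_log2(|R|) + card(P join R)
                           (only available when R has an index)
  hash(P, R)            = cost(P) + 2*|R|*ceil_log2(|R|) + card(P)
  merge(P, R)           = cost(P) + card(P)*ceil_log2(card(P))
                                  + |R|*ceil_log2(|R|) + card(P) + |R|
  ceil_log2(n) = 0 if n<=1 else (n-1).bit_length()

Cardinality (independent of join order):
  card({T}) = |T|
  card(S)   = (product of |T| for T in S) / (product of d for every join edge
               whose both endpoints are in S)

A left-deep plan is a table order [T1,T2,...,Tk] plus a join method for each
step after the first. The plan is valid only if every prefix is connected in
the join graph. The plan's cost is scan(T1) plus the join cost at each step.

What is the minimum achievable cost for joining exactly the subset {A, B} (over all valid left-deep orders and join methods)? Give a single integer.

1420

Selinger DP over subsets of {A,B}:
  {B}: scan cost=80, card=80
  {A}: scan cost=150, card=150
  {AB}: card=3000; try (B,hash)→1420, (A,merge)→2070, (B,merge)→2140, (A,hash)→2560, (B,nl_idx)→4200, (A,nl)→12080 …(+1); best=1420 via (B,hash)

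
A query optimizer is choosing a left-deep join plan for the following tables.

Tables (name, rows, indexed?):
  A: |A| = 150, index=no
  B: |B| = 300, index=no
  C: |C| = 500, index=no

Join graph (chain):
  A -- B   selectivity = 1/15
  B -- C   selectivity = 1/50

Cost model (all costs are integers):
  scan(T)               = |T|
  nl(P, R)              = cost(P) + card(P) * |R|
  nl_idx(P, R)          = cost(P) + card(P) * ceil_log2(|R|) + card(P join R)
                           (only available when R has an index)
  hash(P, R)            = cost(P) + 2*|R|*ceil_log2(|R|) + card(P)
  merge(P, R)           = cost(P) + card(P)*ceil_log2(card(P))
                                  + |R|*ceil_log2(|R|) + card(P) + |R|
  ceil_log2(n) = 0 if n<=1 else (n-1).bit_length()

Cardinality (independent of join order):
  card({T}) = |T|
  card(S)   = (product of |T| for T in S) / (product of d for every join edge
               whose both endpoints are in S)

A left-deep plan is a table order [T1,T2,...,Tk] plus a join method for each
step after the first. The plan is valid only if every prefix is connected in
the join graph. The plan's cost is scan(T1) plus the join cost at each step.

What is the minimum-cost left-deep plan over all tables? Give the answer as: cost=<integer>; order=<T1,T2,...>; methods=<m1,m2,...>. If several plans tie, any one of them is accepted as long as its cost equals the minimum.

Selinger DP (subsets sized 1..n):
  {A}: scan cost=150, card=150
  {B}: scan cost=300, card=300
  {C}: scan cost=500, card=500
  {AB}: card=3000; try (A,hash)→3000, (B,merge)→4500, (A,merge)→4650, (B,hash)→5700, (B,nl)→45150, (A,nl)→45300; best=3000 via (A,hash)
  {BC}: card=3000; try (B,hash)→6400, (C,merge)→8300, (B,merge)→8500, (C,hash)→9600, (C,nl)→150300, (B,nl)→150500; best=6400 via (B,hash)
  {ABC}: card=30000; try (A,hash)→11800, (C,hash)→15000, (A,merge)→46750, (C,merge)→47000, (A,nl)→456400, (C,nl)→1503000; best=11800 via (A,hash)

cost=11800; order=C,B,A; methods=hash,hash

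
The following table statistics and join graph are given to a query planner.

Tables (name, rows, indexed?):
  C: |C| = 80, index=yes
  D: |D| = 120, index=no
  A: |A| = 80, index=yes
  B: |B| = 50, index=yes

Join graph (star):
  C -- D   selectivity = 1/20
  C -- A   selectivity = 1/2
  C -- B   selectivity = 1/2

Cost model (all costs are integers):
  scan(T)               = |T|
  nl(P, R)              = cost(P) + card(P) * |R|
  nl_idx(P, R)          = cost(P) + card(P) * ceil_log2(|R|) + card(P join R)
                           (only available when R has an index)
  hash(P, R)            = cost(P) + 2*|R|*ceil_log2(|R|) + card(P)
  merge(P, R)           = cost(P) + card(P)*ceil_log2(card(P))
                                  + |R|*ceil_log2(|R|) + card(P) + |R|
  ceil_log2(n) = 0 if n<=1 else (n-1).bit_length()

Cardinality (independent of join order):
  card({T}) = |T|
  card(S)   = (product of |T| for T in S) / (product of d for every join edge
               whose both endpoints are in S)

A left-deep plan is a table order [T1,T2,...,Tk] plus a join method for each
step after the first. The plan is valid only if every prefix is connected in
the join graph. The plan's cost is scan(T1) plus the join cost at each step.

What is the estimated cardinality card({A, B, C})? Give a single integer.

80000

Tables in S: A(80), B(50), C(80)
Edges inside S: C-A(d=2), C-B(d=2)
numerator = 80 * 50 * 80 = 320000
denominator = 2 * 2 = 4
card(S) = 320000 / 4 = 80000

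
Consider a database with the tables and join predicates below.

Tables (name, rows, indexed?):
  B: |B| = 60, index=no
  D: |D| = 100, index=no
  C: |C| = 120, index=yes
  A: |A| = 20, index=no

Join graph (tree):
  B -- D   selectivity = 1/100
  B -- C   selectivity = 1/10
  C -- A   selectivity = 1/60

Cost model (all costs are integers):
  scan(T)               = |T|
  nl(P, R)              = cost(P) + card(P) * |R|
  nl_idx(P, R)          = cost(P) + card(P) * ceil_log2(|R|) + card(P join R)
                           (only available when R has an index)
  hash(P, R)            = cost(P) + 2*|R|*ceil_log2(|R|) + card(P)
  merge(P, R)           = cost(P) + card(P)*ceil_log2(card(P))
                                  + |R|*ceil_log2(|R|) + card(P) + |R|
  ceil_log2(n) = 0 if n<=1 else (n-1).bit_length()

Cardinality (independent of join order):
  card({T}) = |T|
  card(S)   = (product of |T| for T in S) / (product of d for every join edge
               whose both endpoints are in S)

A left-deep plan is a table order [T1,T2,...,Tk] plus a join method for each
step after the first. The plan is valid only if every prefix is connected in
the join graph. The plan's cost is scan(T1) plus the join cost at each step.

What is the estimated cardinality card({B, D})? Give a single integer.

60

Tables in S: B(60), D(100)
Edges inside S: B-D(d=100)
numerator = 60 * 100 = 6000
denominator = 100 = 100
card(S) = 6000 / 100 = 60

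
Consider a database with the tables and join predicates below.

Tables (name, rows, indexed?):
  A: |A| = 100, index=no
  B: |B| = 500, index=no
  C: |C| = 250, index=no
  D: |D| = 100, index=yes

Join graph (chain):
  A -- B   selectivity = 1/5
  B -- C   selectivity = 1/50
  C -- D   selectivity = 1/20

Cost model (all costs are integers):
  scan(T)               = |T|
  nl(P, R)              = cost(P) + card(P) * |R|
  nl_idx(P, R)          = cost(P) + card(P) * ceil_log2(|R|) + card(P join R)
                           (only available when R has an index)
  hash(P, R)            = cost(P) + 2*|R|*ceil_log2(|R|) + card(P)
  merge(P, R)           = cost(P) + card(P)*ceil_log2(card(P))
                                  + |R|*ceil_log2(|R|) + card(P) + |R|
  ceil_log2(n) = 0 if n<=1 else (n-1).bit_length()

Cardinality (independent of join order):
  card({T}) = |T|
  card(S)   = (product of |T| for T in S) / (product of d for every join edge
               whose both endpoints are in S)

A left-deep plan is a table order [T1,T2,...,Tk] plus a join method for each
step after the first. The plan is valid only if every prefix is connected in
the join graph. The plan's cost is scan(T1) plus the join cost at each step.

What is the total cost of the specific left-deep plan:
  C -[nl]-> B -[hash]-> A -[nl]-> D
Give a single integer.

5129150

step 1: scan C: cost=250, card=250
step 2: join B via nl
    card(P join B) = 250*500/(50) = 2500
    cost = 250 + 250*500 = 125250
step 3: join A via hash
    card(P join A) = 2500*100/(5) = 50000
    cost = 125250 + 2*100*7 + 2500 = 129150
step 4: join D via nl
    card(P join D) = 50000*100/(20) = 250000
    cost = 129150 + 50000*100 = 5129150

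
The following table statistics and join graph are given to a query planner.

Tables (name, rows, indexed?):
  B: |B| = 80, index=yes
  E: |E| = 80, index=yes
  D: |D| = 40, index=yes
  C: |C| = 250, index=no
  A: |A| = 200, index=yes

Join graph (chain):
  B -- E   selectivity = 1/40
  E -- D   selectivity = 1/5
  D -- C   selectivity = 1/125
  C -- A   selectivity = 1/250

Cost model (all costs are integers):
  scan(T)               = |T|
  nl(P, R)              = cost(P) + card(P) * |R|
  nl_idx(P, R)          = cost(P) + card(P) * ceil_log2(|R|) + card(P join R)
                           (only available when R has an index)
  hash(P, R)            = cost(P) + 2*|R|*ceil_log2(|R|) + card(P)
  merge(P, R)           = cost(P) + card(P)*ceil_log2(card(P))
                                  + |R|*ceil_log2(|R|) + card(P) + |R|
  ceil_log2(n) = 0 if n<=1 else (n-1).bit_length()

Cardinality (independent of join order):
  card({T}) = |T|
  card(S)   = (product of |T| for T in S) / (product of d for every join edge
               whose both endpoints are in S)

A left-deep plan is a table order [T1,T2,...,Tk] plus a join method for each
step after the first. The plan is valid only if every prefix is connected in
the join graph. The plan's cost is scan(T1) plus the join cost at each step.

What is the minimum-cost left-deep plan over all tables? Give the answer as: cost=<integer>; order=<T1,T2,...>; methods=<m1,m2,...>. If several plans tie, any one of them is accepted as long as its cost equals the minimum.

Selinger DP (subsets sized 1..n):
  {B}: scan cost=80, card=80
  {E}: scan cost=80, card=80
  {D}: scan cost=40, card=40
  {C}: scan cost=250, card=250
  {A}: scan cost=200, card=200
  {BE}: card=160; try (E,nl_idx)→800, (B,nl_idx)→800, (E,hash)→1280, (B,hash)→1280, (E,merge)→1360, (B,merge)→1360 …(+2); best=800 via (E,nl_idx)
  {DE}: card=640; try (D,hash)→640, (E,merge)→960, (E,nl_idx)→960, (D,merge)→1000, (E,hash)→1200, (D,nl_idx)→1200 …(+2); best=640 via (D,hash)
  {CD}: card=80; try (D,hash)→980, (D,nl_idx)→1830, (C,merge)→2570, (D,merge)→2780, (C,hash)→4080, (C,nl)→10040 …(+1); best=980 via (D,hash)
  {AC}: card=200; try (A,nl_idx)→2450, (A,hash)→3700, (C,merge)→4250, (A,merge)→4300, (C,hash)→4400, (C,nl)→50200 …(+1); best=2450 via (A,nl_idx)
  {BDE}: card=1280; try (D,hash)→1440, (B,hash)→2400, (D,merge)→2520, (D,nl_idx)→3040, (B,nl_idx)→6400, (D,nl)→7200 …(+2); best=1440 via (D,hash)
  {CDE}: card=1280; try (E,hash)→2180, (E,merge)→2260, (E,nl_idx)→2820, (C,hash)→5280, (E,nl)→7380, (C,merge)→9930 …(+1); best=2180 via (E,hash)
  {ACD}: card=64; try (A,nl_idx)→1684, (D,hash)→3130, (A,merge)→3420, (D,nl_idx)→3714, (A,hash)→4260, (D,merge)→4530 …(+2); best=1684 via (A,nl_idx)
  {BCDE}: card=2560; try (B,hash)→4580, (C,hash)→6720, (B,nl_idx)→13700, (B,merge)→18180, (C,merge)→19050, (B,nl)→104580 …(+1); best=4580 via (B,hash)
  {ACDE}: card=1024; try (E,merge)→2772, (E,hash)→2868, (E,nl_idx)→3156, (A,hash)→6660, (E,nl)→6804, (A,nl_idx)→13444 …(+2); best=2772 via (E,merge)
  {ABCDE}: card=2048; try (B,hash)→4916, (A,hash)→10340, (B,nl_idx)→11988, (B,merge)→14676, (A,nl_idx)→27108, (A,merge)→39660 …(+2); best=4916 via (B,hash)

cost=4916; order=C,D,A,E,B; methods=hash,nl_idx,merge,hash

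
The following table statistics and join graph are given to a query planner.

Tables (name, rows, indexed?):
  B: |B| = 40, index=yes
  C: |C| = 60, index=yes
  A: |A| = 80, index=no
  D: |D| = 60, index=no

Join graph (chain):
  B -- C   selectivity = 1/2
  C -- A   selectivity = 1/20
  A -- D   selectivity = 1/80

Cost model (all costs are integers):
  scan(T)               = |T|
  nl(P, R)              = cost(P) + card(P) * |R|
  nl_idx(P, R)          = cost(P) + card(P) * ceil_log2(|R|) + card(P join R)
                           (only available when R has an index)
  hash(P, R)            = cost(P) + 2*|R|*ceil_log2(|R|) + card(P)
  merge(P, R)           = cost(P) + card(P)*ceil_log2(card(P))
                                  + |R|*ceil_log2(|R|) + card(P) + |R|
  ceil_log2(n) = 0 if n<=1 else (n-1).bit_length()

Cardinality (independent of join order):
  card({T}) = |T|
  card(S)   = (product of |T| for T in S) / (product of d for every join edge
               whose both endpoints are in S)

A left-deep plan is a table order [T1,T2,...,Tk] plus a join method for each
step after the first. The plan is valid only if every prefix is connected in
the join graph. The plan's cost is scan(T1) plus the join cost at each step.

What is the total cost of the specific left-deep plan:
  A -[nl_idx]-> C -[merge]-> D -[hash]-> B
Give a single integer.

step 1: scan A: cost=80, card=80
step 2: join C via nl_idx
    card(P join C) = 80*60/(20) = 240
    cost = 80 + 80*6 + 240 = 800
step 3: join D via merge
    card(P join D) = 240*60/(80) = 180
    cost = 800 + 240*8 + 60*6 + 240 + 60 = 3380
step 4: join B via hash
    card(P join B) = 180*40/(2) = 3600
    cost = 3380 + 2*40*6 + 180 = 4040

4040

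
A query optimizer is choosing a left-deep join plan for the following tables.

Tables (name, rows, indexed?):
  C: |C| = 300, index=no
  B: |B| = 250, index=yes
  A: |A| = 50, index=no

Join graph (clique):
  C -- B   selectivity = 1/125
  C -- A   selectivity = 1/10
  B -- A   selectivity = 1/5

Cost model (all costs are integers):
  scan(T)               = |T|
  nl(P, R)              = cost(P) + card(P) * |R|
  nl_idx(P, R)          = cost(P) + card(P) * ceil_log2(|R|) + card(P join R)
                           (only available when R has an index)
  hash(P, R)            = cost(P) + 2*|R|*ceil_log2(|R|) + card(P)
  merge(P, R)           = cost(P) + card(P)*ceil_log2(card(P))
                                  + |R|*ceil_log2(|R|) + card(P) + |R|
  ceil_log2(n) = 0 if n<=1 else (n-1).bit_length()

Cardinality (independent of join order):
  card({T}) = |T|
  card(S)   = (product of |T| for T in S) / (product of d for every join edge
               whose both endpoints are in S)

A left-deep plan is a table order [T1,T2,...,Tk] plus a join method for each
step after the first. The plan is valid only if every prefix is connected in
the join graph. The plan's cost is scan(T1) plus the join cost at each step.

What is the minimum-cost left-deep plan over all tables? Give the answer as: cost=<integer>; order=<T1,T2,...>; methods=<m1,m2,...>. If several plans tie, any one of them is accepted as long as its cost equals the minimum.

Selinger DP (subsets sized 1..n):
  {C}: scan cost=300, card=300
  {B}: scan cost=250, card=250
  {A}: scan cost=50, card=50
  {BC}: card=600; try (B,nl_idx)→3300, (B,hash)→4600, (C,merge)→5500, (B,merge)→5550, (C,hash)→5900, (C,nl)→75250 …(+1); best=3300 via (B,nl_idx)
  {AC}: card=1500; try (A,hash)→1200, (C,merge)→3400, (A,merge)→3650, (C,hash)→5500, (C,nl)→15050, (A,nl)→15300; best=1200 via (A,hash)
  {AB}: card=2500; try (A,hash)→1100, (B,merge)→2650, (A,merge)→2850, (B,nl_idx)→2950, (B,hash)→4100, (B,nl)→12550 …(+1); best=1100 via (A,hash)
  {ABC}: card=600; try (A,hash)→4500, (B,hash)→6700, (C,hash)→9000, (A,merge)→10250, (B,nl_idx)→13800, (B,merge)→21450 …(+4); best=4500 via (A,hash)

cost=4500; order=C,B,A; methods=nl_idx,hash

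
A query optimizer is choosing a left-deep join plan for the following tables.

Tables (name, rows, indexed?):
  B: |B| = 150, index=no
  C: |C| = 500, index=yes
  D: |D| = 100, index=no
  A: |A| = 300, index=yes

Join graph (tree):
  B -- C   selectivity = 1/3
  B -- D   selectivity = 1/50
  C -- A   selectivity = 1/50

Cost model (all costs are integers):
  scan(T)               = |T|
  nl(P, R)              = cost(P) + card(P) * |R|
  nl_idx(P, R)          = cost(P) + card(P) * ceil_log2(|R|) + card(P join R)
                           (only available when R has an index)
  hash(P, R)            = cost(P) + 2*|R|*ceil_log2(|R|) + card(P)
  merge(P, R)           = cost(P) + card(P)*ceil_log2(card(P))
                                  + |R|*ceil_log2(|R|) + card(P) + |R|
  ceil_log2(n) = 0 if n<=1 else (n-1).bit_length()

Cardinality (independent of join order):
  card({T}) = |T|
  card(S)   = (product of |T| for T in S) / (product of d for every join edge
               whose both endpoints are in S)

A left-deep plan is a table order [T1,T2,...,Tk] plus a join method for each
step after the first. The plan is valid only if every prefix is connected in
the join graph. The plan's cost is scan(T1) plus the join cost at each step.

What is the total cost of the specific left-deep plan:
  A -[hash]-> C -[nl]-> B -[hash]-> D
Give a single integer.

611000

step 1: scan A: cost=300, card=300
step 2: join C via hash
    card(P join C) = 300*500/(50) = 3000
    cost = 300 + 2*500*9 + 300 = 9600
step 3: join B via nl
    card(P join B) = 3000*150/(3) = 150000
    cost = 9600 + 3000*150 = 459600
step 4: join D via hash
    card(P join D) = 150000*100/(50) = 300000
    cost = 459600 + 2*100*7 + 150000 = 611000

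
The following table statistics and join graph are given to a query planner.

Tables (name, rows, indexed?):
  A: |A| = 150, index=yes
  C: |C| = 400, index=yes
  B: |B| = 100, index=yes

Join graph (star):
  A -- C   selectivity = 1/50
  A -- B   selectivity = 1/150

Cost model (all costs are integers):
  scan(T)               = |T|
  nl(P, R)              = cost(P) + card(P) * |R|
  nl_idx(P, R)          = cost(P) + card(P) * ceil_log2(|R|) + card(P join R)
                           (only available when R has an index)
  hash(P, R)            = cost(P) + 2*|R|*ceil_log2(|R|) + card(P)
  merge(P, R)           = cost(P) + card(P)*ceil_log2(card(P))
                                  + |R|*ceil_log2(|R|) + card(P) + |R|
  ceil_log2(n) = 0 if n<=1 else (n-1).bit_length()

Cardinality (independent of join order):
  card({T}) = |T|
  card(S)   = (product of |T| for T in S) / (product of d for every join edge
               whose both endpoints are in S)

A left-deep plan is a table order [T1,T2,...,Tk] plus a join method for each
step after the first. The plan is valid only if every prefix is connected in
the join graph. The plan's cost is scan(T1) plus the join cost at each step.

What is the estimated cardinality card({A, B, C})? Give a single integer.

Tables in S: A(150), B(100), C(400)
Edges inside S: A-C(d=50), A-B(d=150)
numerator = 150 * 100 * 400 = 6000000
denominator = 50 * 150 = 7500
card(S) = 6000000 / 7500 = 800

800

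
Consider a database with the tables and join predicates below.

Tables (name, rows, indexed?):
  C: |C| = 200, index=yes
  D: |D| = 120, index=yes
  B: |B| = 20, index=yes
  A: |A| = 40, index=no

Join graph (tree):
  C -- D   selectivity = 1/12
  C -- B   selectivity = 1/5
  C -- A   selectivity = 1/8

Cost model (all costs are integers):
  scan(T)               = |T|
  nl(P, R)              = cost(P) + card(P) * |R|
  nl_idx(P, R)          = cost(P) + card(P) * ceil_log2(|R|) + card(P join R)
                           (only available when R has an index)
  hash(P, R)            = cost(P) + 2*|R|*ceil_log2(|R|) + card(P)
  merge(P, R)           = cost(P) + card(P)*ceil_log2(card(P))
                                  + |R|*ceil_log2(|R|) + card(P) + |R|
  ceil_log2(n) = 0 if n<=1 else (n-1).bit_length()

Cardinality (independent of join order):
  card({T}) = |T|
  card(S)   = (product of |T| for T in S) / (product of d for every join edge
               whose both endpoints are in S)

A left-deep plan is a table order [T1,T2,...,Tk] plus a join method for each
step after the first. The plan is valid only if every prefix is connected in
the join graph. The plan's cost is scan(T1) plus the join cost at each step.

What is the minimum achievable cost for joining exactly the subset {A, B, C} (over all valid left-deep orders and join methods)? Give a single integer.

Selinger DP over subsets of {A,B,C}:
  {C}: scan cost=200, card=200
  {B}: scan cost=20, card=20
  {A}: scan cost=40, card=40
  {BC}: card=800; try (B,hash)→600, (C,nl_idx)→980, (C,merge)→1940, (B,nl_idx)→2000, (B,merge)→2120, (C,hash)→3240 …(+2); best=600 via (B,hash)
  {AC}: card=1000; try (A,hash)→880, (C,nl_idx)→1360, (C,merge)→2120, (A,merge)→2280, (C,hash)→3280, (C,nl)→8040 …(+1); best=880 via (A,hash)
  {ABC}: card=4000; try (A,hash)→1880, (B,hash)→2080, (A,merge)→9680, (B,nl_idx)→9880, (B,merge)→12000, (B,nl)→20880 …(+1); best=1880 via (A,hash)

1880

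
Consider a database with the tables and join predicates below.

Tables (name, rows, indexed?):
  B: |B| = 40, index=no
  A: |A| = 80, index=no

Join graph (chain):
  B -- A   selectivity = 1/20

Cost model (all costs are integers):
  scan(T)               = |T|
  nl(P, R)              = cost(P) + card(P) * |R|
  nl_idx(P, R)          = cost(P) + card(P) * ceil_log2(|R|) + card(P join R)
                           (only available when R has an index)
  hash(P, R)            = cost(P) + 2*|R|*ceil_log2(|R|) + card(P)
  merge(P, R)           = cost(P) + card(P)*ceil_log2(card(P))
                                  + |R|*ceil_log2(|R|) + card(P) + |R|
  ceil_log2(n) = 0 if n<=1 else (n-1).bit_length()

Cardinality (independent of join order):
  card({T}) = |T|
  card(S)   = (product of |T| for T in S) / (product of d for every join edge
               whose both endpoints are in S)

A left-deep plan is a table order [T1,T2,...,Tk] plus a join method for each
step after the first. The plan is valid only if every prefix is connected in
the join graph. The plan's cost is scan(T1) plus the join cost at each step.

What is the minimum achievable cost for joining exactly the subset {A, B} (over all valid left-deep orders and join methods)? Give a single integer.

640

Selinger DP over subsets of {A,B}:
  {B}: scan cost=40, card=40
  {A}: scan cost=80, card=80
  {AB}: card=160; try (B,hash)→640, (A,merge)→960, (B,merge)→1000, (A,hash)→1200, (A,nl)→3240, (B,nl)→3280; best=640 via (B,hash)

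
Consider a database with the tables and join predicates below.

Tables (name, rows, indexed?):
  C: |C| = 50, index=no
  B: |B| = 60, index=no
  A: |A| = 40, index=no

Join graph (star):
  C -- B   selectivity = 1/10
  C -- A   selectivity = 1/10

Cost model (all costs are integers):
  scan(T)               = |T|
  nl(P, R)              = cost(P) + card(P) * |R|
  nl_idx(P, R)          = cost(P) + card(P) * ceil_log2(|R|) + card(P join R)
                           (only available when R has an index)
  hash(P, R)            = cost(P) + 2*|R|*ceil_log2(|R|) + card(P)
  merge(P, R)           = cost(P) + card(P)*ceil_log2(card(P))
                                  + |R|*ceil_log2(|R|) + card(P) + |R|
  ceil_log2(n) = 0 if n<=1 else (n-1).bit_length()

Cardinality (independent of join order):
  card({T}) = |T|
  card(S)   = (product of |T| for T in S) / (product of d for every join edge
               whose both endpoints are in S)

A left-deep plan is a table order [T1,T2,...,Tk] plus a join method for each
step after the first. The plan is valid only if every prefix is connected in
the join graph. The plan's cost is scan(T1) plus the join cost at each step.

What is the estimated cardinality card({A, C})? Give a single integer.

Tables in S: A(40), C(50)
Edges inside S: C-A(d=10)
numerator = 40 * 50 = 2000
denominator = 10 = 10
card(S) = 2000 / 10 = 200

200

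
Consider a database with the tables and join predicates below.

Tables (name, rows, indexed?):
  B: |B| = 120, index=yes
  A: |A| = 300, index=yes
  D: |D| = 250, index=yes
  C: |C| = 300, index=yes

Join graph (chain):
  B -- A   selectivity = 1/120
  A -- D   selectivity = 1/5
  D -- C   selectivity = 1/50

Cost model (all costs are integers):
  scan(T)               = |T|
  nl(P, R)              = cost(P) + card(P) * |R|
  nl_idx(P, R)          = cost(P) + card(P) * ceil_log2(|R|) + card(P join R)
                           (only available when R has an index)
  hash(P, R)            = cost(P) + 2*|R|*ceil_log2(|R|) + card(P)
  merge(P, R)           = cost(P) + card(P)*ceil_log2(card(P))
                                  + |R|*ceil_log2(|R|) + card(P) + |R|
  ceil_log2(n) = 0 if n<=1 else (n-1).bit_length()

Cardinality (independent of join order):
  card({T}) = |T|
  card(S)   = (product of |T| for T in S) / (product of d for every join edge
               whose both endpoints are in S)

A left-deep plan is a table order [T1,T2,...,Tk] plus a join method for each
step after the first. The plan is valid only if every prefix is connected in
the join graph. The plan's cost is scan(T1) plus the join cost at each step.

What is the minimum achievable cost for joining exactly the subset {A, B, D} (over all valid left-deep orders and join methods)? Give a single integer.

5800

Selinger DP over subsets of {A,B,D}:
  {B}: scan cost=120, card=120
  {A}: scan cost=300, card=300
  {D}: scan cost=250, card=250
  {AB}: card=300; try (A,nl_idx)→1500, (B,hash)→2280, (B,nl_idx)→2700, (A,merge)→4080, (B,merge)→4260, (A,hash)→5640 …(+2); best=1500 via (A,nl_idx)
  {AD}: card=15000; try (D,hash)→4600, (A,merge)→5500, (D,merge)→5550, (A,hash)→5900, (A,nl_idx)→17500, (D,nl_idx)→17700 …(+2); best=4600 via (D,hash)
  {ABD}: card=15000; try (D,hash)→5800, (D,merge)→6750, (D,nl_idx)→18900, (B,hash)→21280, (D,nl)→76500, (B,nl_idx)→124600 …(+2); best=5800 via (D,hash)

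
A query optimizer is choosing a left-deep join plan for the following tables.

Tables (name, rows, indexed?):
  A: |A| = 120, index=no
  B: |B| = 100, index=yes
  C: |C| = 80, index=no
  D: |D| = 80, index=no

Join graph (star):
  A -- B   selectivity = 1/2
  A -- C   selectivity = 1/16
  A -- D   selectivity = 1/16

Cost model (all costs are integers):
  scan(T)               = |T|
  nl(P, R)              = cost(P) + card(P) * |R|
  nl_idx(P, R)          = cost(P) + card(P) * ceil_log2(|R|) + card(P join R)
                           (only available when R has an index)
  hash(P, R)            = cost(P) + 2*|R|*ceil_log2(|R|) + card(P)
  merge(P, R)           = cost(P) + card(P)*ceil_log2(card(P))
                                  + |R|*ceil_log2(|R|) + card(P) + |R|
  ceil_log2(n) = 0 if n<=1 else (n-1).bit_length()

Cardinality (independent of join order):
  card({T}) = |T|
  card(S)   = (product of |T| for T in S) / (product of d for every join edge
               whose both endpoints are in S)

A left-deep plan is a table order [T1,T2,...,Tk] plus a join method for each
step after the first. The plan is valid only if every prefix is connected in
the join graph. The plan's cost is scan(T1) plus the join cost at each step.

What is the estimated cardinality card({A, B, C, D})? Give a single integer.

150000

Tables in S: A(120), B(100), C(80), D(80)
Edges inside S: A-B(d=2), A-C(d=16), A-D(d=16)
numerator = 120 * 100 * 80 * 80 = 76800000
denominator = 2 * 16 * 16 = 512
card(S) = 76800000 / 512 = 150000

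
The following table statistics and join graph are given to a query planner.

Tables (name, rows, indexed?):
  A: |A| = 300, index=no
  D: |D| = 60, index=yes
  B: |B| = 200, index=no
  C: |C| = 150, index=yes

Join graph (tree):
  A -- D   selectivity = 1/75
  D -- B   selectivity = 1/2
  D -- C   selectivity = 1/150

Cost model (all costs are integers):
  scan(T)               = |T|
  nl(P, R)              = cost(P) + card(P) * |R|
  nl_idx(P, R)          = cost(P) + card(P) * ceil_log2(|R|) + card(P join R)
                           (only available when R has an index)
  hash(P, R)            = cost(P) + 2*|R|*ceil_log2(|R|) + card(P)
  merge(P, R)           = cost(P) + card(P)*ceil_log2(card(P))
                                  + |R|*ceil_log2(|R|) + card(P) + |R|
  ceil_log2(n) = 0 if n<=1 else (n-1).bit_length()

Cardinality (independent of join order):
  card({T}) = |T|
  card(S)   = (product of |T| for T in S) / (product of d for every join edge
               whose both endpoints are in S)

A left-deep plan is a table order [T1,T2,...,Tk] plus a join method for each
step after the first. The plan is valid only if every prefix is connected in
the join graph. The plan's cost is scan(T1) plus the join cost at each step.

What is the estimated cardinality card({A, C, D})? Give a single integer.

240

Tables in S: A(300), C(150), D(60)
Edges inside S: A-D(d=75), D-C(d=150)
numerator = 300 * 150 * 60 = 2700000
denominator = 75 * 150 = 11250
card(S) = 2700000 / 11250 = 240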